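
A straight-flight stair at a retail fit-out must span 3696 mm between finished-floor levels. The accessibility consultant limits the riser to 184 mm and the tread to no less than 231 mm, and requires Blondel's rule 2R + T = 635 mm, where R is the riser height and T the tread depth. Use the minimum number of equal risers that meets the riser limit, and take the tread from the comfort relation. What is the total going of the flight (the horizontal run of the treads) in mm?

5660 mm

⌈3696/184⌉ = 21 risers.
R = 3696 ÷ 21 = 176 mm.
T = 635 − 2·176 = 283 mm, which satisfies the 231 mm minimum.
21 risers give 20 treads; going = 20 × 283 = 5660 mm.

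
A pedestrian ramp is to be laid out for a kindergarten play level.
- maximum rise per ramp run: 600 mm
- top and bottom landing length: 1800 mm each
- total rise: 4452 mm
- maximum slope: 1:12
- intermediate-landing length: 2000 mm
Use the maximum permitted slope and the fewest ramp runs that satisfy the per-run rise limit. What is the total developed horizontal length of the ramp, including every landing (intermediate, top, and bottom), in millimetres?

At most 600 each: 4452/600 = 7.42, giving 8 ramp runs. That means 7 intermediate landings.
Horizontal run for 4452 mm of rise at 1:12 is 4452 × 12 = 53424 mm.
7 intermediate landings contribute 7 × 2000 = 14000 mm.
Top and bottom landings: 2 × 1800 = 3600 mm.
Total = 53424 + 14000 + 3600 = 71024 mm.

71024 mm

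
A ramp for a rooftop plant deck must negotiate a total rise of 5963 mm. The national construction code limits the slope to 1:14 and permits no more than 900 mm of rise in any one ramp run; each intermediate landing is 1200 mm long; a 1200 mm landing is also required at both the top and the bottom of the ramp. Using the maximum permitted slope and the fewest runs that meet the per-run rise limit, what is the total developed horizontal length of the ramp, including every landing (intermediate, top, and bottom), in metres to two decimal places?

93.08 m

⌈5963/900⌉ = 7 ramp runs. That means 6 intermediate landings.
Ramp run (horizontal) at 1:14: 5963 × 14 = 83482 mm.
Intermediate landings: 6 × 1200 = 7200 mm.
Top and bottom landings: 2 × 1200 = 2400 mm.
Total = 83482 + 7200 + 2400 = 93082 mm.
= 93.08 m.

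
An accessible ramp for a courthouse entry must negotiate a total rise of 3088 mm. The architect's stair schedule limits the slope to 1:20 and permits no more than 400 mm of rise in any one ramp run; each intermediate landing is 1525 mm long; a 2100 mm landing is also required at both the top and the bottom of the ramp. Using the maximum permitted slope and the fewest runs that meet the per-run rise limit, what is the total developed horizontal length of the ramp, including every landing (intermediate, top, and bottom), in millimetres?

76635 mm

⌈3088/400⌉ = 8 ramp runs. That means 7 intermediate landings.
Ramp run (horizontal) at 1:20: 3088 × 20 = 61760 mm.
7 intermediate landings contribute 7 × 1525 = 10675 mm.
Top and bottom landings: 2 × 2100 = 4200 mm.
Total = 61760 + 10675 + 4200 = 76635 mm.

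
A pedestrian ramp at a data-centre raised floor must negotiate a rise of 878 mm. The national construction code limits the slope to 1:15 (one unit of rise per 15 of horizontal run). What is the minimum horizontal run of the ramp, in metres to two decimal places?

13.17 m

Run = rise × 15 = 878 × 15 = 13170 mm.
13170 mm = 13.17 m.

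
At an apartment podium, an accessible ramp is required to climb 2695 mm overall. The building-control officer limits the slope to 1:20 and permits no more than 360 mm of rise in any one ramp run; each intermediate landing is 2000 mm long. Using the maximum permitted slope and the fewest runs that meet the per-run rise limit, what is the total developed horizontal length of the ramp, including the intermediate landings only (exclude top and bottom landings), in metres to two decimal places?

At most 360 each: 2695/360 = 7.49, giving 8 ramp runs. That means 7 intermediate landings.
Horizontal run for 2695 mm of rise at 1:20 is 2695 × 20 = 53900 mm.
7 intermediate landings contribute 7 × 2000 = 14000 mm.
Total developed length = 53900 + 14000 = 67900 mm.
= 67.90 m.

67.90 m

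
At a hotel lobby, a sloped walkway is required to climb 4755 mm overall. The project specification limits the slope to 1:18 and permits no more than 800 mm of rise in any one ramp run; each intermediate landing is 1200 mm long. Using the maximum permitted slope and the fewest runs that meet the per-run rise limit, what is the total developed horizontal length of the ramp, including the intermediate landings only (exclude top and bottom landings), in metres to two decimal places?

91.59 m

4755 / 800 = 5.94, so 6 ramp runs are needed. That means 5 intermediate landings.
Ramp run (horizontal) at 1:18: 4755 × 18 = 85590 mm.
Intermediate landings: 5 × 1200 = 6000 mm.
Total developed length = 85590 + 6000 = 91590 mm.
= 91.59 m.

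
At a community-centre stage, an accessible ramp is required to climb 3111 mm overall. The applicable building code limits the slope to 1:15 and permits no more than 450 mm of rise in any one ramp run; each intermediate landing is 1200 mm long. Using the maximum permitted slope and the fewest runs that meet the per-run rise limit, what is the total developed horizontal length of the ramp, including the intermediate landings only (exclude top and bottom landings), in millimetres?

53865 mm

3111 / 450 = 6.913 → round up to 7 ramp runs. That means 6 intermediate landings.
Ramp run (horizontal) at 1:15: 3111 × 15 = 46665 mm.
6 intermediate landings contribute 6 × 1200 = 7200 mm.
Developed length = 46665 + 7200 = 53865 mm.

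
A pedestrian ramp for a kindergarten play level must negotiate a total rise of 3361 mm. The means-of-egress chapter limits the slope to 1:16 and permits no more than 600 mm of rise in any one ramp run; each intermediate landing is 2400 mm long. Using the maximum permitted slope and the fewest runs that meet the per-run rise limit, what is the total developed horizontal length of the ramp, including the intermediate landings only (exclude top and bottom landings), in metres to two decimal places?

65.78 m

⌈3361/600⌉ = 6 ramp runs. That means 5 intermediate landings.
Ramp run (horizontal) at 1:16: 3361 × 16 = 53776 mm.
5 intermediate landings contribute 5 × 2400 = 12000 mm.
Total developed length = 53776 + 12000 = 65776 mm.
= 65.78 m.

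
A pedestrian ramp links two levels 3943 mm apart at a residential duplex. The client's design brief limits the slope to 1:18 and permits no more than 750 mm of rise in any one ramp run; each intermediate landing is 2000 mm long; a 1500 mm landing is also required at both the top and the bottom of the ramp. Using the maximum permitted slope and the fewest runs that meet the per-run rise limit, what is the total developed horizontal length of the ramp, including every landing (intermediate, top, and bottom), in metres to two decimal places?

83.97 m

3943 / 750 = 5.26, so 6 ramp runs are needed. That means 5 intermediate landings.
Ramp run (horizontal) at 1:18: 3943 × 18 = 70974 mm.
5 intermediate landings contribute 5 × 2000 = 10000 mm.
Top and bottom landings: 2 × 1500 = 3000 mm.
Total = 70974 + 10000 + 3000 = 83974 mm.
= 83.97 m.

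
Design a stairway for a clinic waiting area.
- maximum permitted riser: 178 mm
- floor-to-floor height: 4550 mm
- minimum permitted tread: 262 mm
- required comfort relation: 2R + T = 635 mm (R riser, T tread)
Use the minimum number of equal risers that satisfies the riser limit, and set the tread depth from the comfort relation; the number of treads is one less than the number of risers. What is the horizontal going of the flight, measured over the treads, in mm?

⌈4550/178⌉ = 26 risers.
Each riser is 4550/26 = 175 mm (≤ 178 mm).
Tread T = 635 − 2 × 175 = 285 mm (≥ 262 mm).
Going = (26 − 1) × 285 = 7125 mm.

7125 mm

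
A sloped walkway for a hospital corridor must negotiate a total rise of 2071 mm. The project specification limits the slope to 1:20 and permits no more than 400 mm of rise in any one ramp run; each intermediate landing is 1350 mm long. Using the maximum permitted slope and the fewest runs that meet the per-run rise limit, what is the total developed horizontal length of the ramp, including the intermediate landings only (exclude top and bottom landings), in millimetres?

2071 / 400 = 5.178 → round up to 6 ramp runs. That means 5 intermediate landings.
Horizontal run for 2071 mm of rise at 1:20 is 2071 × 20 = 41420 mm.
5 intermediate landings contribute 5 × 1350 = 6750 mm.
Total developed length = 41420 + 6750 = 48170 mm.

48170 mm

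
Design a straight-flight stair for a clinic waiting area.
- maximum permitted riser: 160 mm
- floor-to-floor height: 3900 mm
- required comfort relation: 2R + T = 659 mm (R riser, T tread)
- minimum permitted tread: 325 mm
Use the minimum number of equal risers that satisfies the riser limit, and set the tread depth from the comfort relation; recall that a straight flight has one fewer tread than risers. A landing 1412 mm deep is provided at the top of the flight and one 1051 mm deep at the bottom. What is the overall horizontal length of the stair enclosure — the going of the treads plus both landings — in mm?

10791 mm

3900 / 160 = 24.375 → round up to 25 risers.
Riser R = 3900 / 25 = 156 mm, within the 160 mm limit.
T = 659 − 2·156 = 347 mm, which satisfies the 325 mm minimum.
25 risers give 24 treads; going = 24 × 347 = 8328 mm.
Enclosure = 8328 + 1412 + 1051 = 10791 mm.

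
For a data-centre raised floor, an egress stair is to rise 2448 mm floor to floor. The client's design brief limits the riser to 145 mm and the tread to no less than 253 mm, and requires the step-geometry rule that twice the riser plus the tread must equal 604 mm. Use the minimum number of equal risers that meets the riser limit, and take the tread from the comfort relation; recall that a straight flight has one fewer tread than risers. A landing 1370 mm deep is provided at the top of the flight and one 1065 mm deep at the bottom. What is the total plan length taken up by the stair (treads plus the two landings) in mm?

At most 145 each: 2448/145 = 16.88, giving 17 risers.
R = 2448 ÷ 17 = 144 mm.
T = 604 − 2·144 = 316 mm, which satisfies the 253 mm minimum.
Treads = 17 − 1 = 16; going = 16 × 316 = 5056 mm.
Enclosure = 5056 + 1370 + 1065 = 7491 mm.

7491 mm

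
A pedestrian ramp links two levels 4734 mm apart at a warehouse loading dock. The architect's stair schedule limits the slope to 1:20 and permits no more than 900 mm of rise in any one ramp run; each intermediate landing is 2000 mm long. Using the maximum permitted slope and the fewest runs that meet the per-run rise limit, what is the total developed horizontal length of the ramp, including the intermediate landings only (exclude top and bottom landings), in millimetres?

104680 mm

At most 900 each: 4734/900 = 5.26, giving 6 ramp runs. That means 5 intermediate landings.
Ramp run (horizontal) at 1:20: 4734 × 20 = 94680 mm.
5 intermediate landings contribute 5 × 2000 = 10000 mm.
Total developed length = 94680 + 10000 = 104680 mm.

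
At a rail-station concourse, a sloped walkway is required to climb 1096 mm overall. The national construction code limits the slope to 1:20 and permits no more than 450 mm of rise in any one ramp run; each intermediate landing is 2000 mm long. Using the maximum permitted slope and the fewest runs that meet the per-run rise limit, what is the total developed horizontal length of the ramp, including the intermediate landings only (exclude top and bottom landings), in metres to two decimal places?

⌈1096/450⌉ = 3 ramp runs. That means 2 intermediate landings.
Ramp run (horizontal) at 1:20: 1096 × 20 = 21920 mm.
2 intermediate landings contribute 2 × 2000 = 4000 mm.
Developed length = 21920 + 4000 = 25920 mm.
= 25.92 m.

25.92 m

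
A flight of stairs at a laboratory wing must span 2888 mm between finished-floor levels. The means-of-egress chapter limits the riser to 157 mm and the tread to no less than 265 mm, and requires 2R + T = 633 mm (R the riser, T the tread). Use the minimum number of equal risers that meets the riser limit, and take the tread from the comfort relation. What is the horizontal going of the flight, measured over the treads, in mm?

5922 mm

⌈2888/157⌉ = 19 risers.
Riser R = 2888 / 19 = 152 mm, within the 157 mm limit.
T = 633 − 2·152 = 329 mm, which satisfies the 265 mm minimum.
Treads = 19 − 1 = 18; going = 18 × 329 = 5922 mm.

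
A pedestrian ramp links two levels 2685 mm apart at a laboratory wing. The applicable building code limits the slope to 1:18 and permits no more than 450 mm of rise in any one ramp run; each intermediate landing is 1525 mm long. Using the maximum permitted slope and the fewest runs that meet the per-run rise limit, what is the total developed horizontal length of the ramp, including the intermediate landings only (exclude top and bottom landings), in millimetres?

55955 mm

⌈2685/450⌉ = 6 ramp runs. That means 5 intermediate landings.
Ramp run (horizontal) at 1:18: 2685 × 18 = 48330 mm.
5 intermediate landings contribute 5 × 1525 = 7625 mm.
Developed length = 48330 + 7625 = 55955 mm.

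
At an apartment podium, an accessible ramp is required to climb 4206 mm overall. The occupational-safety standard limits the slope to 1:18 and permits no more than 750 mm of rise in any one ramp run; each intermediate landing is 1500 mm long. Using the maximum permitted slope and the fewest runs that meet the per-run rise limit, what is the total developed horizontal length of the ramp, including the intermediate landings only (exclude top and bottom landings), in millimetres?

4206 / 750 = 5.61, so 6 ramp runs are needed. That means 5 intermediate landings.
Horizontal run for 4206 mm of rise at 1:18 is 4206 × 18 = 75708 mm.
5 intermediate landings contribute 5 × 1500 = 7500 mm.
Developed length = 75708 + 7500 = 83208 mm.

83208 mm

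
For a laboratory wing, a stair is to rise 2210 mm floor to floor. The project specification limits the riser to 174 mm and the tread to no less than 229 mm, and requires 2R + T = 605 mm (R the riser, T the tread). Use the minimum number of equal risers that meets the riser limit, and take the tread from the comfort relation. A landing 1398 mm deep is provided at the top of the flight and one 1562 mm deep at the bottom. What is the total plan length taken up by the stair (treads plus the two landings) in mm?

⌈2210/174⌉ = 13 risers.
Each riser is 2210/13 = 170 mm (≤ 174 mm).
From 2R + T = 605: T = 605 − 340 = 265 mm.
Treads = 13 − 1 = 12; going = 12 × 265 = 3180 mm.
Enclosure = 3180 + 1398 + 1562 = 6140 mm.

6140 mm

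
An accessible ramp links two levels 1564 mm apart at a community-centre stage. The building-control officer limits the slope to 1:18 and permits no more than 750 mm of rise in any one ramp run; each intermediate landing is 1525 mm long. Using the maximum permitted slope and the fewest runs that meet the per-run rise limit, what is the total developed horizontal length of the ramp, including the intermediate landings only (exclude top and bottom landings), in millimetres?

At most 750 each: 1564/750 = 2.09, giving 3 ramp runs. That means 2 intermediate landings.
Horizontal run for 1564 mm of rise at 1:18 is 1564 × 18 = 28152 mm.
Intermediate landings: 2 × 1525 = 3050 mm.
Total developed length = 28152 + 3050 = 31202 mm.

31202 mm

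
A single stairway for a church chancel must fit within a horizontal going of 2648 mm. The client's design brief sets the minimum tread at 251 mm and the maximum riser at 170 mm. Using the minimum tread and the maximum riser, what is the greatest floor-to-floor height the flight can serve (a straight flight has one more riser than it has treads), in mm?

2648 / 251 = 10.55, so 10 treads fit.
Risers = treads + 1 = 11.
Maximum height = 11 × 170 = 1870 mm.

1870 mm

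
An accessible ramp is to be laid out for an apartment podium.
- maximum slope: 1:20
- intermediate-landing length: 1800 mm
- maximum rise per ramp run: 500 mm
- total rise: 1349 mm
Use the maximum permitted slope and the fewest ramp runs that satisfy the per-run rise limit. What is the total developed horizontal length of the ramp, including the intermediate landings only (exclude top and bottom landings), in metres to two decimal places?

1349 / 500 = 2.698 → round up to 3 ramp runs. That means 2 intermediate landings.
Horizontal run for 1349 mm of rise at 1:20 is 1349 × 20 = 26980 mm.
Intermediate landings: 2 × 1800 = 3600 mm.
Total developed length = 26980 + 3600 = 30580 mm.
= 30.58 m.

30.58 m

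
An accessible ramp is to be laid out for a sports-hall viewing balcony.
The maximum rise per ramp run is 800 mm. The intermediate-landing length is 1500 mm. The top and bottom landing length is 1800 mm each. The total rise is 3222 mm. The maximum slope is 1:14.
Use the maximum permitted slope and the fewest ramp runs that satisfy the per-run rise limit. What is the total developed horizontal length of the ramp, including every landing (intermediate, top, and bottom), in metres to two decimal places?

54.71 m

⌈3222/800⌉ = 5 ramp runs. That means 4 intermediate landings.
Ramp run (horizontal) at 1:14: 3222 × 14 = 45108 mm.
Intermediate landings: 4 × 1500 = 6000 mm.
Top and bottom landings: 2 × 1800 = 3600 mm.
Total = 45108 + 6000 + 3600 = 54708 mm.
= 54.71 m.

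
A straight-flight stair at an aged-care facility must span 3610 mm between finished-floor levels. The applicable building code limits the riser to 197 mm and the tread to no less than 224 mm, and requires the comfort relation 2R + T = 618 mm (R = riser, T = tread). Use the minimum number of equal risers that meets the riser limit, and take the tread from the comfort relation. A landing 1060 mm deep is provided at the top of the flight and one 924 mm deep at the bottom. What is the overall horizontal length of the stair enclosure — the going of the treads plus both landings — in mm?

At most 197 each: 3610/197 = 18.32, giving 19 risers.
R = 3610 ÷ 19 = 190 mm.
From 2R + T = 618: T = 618 − 380 = 238 mm.
Going = (19 − 1) × 238 = 4284 mm.
Enclosure = 4284 + 1060 + 924 = 6268 mm.

6268 mm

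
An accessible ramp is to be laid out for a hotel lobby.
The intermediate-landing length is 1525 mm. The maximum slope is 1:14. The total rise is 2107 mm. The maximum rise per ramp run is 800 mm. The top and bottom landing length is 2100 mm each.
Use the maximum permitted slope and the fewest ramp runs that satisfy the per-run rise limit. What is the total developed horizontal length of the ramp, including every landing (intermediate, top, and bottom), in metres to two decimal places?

36.75 m

2107 / 800 = 2.634 → round up to 3 ramp runs. That means 2 intermediate landings.
Ramp run (horizontal) at 1:14: 2107 × 14 = 29498 mm.
Intermediate landings: 2 × 1525 = 3050 mm.
Top and bottom landings: 2 × 2100 = 4200 mm.
Total = 29498 + 3050 + 4200 = 36748 mm.
= 36.75 m.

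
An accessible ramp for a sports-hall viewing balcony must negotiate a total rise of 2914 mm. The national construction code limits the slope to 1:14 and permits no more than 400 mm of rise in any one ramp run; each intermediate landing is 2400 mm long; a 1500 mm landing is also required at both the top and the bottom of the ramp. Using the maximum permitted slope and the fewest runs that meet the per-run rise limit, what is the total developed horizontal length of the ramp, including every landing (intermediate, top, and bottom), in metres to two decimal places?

⌈2914/400⌉ = 8 ramp runs. That means 7 intermediate landings.
Horizontal run for 2914 mm of rise at 1:14 is 2914 × 14 = 40796 mm.
Intermediate landings: 7 × 2400 = 16800 mm.
Top and bottom landings: 2 × 1500 = 3000 mm.
Total = 40796 + 16800 + 3000 = 60596 mm.
= 60.60 m.

60.60 m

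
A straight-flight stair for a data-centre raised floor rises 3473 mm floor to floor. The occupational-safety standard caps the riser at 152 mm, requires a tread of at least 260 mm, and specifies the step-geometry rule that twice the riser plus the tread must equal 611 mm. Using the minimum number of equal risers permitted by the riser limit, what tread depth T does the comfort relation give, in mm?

3473 / 152 = 22.849 → round up to 23 risers.
Each riser is 3473/23 = 151 mm (≤ 152 mm).
T = 611 − 2·151 = 309 mm, which satisfies the 260 mm minimum.

309 mm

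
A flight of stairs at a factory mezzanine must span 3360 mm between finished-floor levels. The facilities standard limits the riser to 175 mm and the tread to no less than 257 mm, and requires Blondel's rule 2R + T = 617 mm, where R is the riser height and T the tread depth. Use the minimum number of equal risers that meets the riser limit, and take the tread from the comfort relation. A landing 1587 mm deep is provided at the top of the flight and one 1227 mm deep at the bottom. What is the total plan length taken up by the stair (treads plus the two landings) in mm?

8153 mm

3360 / 175 = 19.200 → round up to 20 risers.
R = 3360 ÷ 20 = 168 mm.
Tread T = 617 − 2 × 168 = 281 mm (≥ 257 mm).
20 risers give 19 treads; going = 19 × 281 = 5339 mm.
Add landings: 5339 + 1587 + 1227 = 8153 mm.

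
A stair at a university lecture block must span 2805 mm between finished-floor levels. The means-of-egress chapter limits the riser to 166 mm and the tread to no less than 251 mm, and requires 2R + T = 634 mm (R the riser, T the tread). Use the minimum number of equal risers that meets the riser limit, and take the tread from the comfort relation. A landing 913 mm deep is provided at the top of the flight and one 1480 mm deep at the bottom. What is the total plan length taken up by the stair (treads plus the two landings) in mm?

2805 / 166 = 16.898 → round up to 17 risers.
R = 2805 ÷ 17 = 165 mm.
T = 634 − 2·165 = 304 mm, which satisfies the 251 mm minimum.
17 risers give 16 treads; going = 16 × 304 = 4864 mm.
Enclosure = 4864 + 913 + 1480 = 7257 mm.

7257 mm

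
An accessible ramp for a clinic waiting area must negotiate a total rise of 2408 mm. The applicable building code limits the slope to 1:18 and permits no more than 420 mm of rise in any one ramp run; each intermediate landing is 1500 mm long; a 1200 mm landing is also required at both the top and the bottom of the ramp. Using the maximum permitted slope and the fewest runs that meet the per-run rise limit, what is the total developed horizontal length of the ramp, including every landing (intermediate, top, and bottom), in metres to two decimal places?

53.24 m

⌈2408/420⌉ = 6 ramp runs. That means 5 intermediate landings.
Ramp run (horizontal) at 1:18: 2408 × 18 = 43344 mm.
5 intermediate landings contribute 5 × 1500 = 7500 mm.
Top and bottom landings: 2 × 1200 = 2400 mm.
Total = 43344 + 7500 + 2400 = 53244 mm.
= 53.24 m.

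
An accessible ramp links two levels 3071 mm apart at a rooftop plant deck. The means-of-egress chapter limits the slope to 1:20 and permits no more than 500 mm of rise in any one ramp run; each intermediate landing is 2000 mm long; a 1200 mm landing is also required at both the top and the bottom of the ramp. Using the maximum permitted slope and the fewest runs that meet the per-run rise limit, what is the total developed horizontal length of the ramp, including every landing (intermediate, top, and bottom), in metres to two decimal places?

⌈3071/500⌉ = 7 ramp runs. That means 6 intermediate landings.
Ramp run (horizontal) at 1:20: 3071 × 20 = 61420 mm.
Intermediate landings: 6 × 2000 = 12000 mm.
Top and bottom landings: 2 × 1200 = 2400 mm.
Total = 61420 + 12000 + 2400 = 75820 mm.
= 75.82 m.

75.82 m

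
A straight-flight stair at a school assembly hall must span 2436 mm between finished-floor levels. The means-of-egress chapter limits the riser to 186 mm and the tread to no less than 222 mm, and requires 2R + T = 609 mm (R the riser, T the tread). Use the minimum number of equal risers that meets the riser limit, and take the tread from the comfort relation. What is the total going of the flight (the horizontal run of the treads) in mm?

3393 mm

2436 / 186 = 13.10, so 14 risers are needed.
Riser R = 2436 / 14 = 174 mm, within the 186 mm limit.
T = 609 − 2·174 = 261 mm, which satisfies the 222 mm minimum.
Going = (14 − 1) × 261 = 3393 mm.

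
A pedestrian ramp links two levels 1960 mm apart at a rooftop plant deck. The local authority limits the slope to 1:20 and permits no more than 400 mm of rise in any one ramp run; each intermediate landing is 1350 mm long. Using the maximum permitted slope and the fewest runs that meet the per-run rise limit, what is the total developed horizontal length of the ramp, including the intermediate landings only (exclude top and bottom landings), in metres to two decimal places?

⌈1960/400⌉ = 5 ramp runs. That means 4 intermediate landings.
Ramp run (horizontal) at 1:20: 1960 × 20 = 39200 mm.
4 intermediate landings contribute 4 × 1350 = 5400 mm.
Developed length = 39200 + 5400 = 44600 mm.
= 44.60 m.

44.60 m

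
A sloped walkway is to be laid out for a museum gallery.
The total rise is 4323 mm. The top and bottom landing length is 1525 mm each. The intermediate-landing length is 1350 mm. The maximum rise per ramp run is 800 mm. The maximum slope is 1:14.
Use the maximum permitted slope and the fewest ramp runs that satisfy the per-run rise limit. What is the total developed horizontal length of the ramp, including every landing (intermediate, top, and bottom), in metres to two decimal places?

70.32 m

4323 / 800 = 5.40, so 6 ramp runs are needed. That means 5 intermediate landings.
Ramp run (horizontal) at 1:14: 4323 × 14 = 60522 mm.
Intermediate landings: 5 × 1350 = 6750 mm.
Top and bottom landings: 2 × 1525 = 3050 mm.
Total = 60522 + 6750 + 3050 = 70322 mm.
= 70.32 m.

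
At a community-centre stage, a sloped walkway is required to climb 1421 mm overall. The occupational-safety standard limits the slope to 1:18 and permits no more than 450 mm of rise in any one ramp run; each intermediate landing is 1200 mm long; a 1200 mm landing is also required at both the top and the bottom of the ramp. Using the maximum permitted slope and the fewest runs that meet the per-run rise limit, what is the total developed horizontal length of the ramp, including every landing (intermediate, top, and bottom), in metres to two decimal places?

31.58 m

At most 450 each: 1421/450 = 3.16, giving 4 ramp runs. That means 3 intermediate landings.
Ramp run (horizontal) at 1:18: 1421 × 18 = 25578 mm.
3 intermediate landings contribute 3 × 1200 = 3600 mm.
Top and bottom landings: 2 × 1200 = 2400 mm.
Total = 25578 + 3600 + 2400 = 31578 mm.
= 31.58 m.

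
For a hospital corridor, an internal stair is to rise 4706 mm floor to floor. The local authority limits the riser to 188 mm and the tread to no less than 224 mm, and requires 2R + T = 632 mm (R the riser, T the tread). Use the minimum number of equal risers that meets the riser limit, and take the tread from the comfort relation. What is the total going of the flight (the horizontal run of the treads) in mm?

6750 mm

At most 188 each: 4706/188 = 25.03, giving 26 risers.
R = 4706 ÷ 26 = 181 mm.
T = 632 − 2·181 = 270 mm, which satisfies the 224 mm minimum.
Going = (26 − 1) × 270 = 6750 mm.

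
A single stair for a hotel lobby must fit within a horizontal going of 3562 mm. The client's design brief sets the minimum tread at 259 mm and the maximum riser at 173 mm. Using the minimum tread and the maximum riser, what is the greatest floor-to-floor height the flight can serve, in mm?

2422 mm

Treads that fit: ⌊3562 / 259⌋ = 13.
Risers = treads + 1 = 14.
Maximum height = 14 × 173 = 2422 mm.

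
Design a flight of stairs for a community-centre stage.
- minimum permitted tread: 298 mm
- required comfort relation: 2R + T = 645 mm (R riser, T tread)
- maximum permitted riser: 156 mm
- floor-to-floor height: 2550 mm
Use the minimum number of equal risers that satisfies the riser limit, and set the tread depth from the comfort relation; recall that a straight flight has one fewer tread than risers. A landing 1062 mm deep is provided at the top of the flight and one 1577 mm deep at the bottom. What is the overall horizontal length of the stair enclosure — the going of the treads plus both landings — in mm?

2550 / 156 = 16.35, so 17 risers are needed.
R = 2550 ÷ 17 = 150 mm.
Tread T = 645 − 2 × 150 = 345 mm (≥ 298 mm).
Going = (17 − 1) × 345 = 5520 mm.
Add landings: 5520 + 1062 + 1577 = 8159 mm.

8159 mm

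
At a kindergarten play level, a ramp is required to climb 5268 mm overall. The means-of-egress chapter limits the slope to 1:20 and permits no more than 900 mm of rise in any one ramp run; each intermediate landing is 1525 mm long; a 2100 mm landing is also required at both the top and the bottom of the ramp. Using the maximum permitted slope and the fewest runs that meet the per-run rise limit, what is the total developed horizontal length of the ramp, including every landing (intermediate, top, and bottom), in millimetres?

117185 mm

At most 900 each: 5268/900 = 5.85, giving 6 ramp runs. That means 5 intermediate landings.
Horizontal run for 5268 mm of rise at 1:20 is 5268 × 20 = 105360 mm.
Intermediate landings: 5 × 1525 = 7625 mm.
Top and bottom landings: 2 × 2100 = 4200 mm.
Total = 105360 + 7625 + 4200 = 117185 mm.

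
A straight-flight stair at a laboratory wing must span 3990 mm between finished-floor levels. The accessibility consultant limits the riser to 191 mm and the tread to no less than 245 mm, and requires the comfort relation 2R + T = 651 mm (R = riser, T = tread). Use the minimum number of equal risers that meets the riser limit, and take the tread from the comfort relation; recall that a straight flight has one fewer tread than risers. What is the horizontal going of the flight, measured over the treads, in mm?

5420 mm

3990 / 191 = 20.89, so 21 risers are needed.
Each riser is 3990/21 = 190 mm (≤ 191 mm).
Tread T = 651 − 2 × 190 = 271 mm (≥ 245 mm).
Treads = 21 − 1 = 20; going = 20 × 271 = 5420 mm.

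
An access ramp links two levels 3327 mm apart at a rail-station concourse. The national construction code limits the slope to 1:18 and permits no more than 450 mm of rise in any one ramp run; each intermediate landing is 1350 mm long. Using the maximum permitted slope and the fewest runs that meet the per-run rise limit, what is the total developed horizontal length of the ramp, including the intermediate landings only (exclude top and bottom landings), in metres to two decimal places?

69.34 m

3327 / 450 = 7.39, so 8 ramp runs are needed. That means 7 intermediate landings.
Ramp run (horizontal) at 1:18: 3327 × 18 = 59886 mm.
7 intermediate landings contribute 7 × 1350 = 9450 mm.
Developed length = 59886 + 9450 = 69336 mm.
= 69.34 m.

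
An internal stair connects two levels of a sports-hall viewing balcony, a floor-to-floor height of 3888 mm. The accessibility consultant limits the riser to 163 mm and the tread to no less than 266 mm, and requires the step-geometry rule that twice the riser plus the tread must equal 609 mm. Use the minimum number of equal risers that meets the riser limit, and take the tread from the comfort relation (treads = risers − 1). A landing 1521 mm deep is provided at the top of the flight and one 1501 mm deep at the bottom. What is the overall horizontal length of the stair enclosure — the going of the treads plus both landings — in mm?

9577 mm

3888 / 163 = 23.853 → round up to 24 risers.
Riser R = 3888 / 24 = 162 mm, within the 163 mm limit.
Tread T = 609 − 2 × 162 = 285 mm (≥ 266 mm).
Going = (24 − 1) × 285 = 6555 mm.
Enclosure = 6555 + 1521 + 1501 = 9577 mm.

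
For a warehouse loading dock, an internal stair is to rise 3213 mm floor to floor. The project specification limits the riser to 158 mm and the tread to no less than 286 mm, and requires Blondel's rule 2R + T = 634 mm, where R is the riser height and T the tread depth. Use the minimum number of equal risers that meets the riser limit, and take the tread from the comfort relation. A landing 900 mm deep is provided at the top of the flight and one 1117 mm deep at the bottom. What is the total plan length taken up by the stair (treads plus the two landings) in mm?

8577 mm

At most 158 each: 3213/158 = 20.34, giving 21 risers.
R = 3213 ÷ 21 = 153 mm.
Tread T = 634 − 2 × 153 = 328 mm (≥ 286 mm).
Going = (21 − 1) × 328 = 6560 mm.
Add landings: 6560 + 900 + 1117 = 8577 mm.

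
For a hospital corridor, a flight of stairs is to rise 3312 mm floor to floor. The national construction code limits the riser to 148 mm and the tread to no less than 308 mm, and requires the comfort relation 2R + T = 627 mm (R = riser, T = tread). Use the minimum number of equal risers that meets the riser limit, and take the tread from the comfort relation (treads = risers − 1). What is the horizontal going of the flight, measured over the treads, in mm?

3312 / 148 = 22.38, so 23 risers are needed.
Each riser is 3312/23 = 144 mm (≤ 148 mm).
T = 627 − 2·144 = 339 mm, which satisfies the 308 mm minimum.
23 risers give 22 treads; going = 22 × 339 = 7458 mm.

7458 mm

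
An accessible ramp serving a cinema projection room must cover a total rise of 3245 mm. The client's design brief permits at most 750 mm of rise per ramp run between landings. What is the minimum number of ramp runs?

5 runs

⌈3245/750⌉ = 5 ramp runs.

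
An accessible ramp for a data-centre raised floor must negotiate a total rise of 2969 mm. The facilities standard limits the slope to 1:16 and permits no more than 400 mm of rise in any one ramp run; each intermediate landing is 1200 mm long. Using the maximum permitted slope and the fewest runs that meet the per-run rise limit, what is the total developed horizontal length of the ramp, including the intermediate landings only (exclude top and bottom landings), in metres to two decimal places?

55.90 m

2969 / 400 = 7.42, so 8 ramp runs are needed. That means 7 intermediate landings.
Ramp run (horizontal) at 1:16: 2969 × 16 = 47504 mm.
Intermediate landings: 7 × 1200 = 8400 mm.
Total developed length = 47504 + 8400 = 55904 mm.
= 55.90 m.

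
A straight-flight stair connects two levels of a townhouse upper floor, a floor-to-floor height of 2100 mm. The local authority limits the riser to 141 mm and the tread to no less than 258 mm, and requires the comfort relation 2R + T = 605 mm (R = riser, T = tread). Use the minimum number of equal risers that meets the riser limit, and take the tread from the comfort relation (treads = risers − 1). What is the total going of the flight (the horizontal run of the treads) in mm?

2100 / 141 = 14.89, so 15 risers are needed.
Each riser is 2100/15 = 140 mm (≤ 141 mm).
Tread T = 605 − 2 × 140 = 325 mm (≥ 258 mm).
Treads = 15 − 1 = 14; going = 14 × 325 = 4550 mm.

4550 mm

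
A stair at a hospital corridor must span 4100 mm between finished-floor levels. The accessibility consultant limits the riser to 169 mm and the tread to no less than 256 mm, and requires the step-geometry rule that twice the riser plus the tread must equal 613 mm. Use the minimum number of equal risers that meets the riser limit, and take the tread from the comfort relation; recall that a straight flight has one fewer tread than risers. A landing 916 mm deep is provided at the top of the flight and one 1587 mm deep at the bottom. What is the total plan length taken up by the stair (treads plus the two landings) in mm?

4100 / 169 = 24.26, so 25 risers are needed.
Riser R = 4100 / 25 = 164 mm, within the 169 mm limit.
Tread T = 613 − 2 × 164 = 285 mm (≥ 256 mm).
Going = (25 − 1) × 285 = 6840 mm.
Enclosure = 6840 + 916 + 1587 = 9343 mm.

9343 mm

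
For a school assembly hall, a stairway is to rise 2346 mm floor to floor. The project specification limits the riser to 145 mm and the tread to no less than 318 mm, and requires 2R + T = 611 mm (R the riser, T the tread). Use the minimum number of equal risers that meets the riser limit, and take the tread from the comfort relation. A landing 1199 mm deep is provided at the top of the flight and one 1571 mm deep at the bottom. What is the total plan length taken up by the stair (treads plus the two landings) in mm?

8130 mm

2346 / 145 = 16.18, so 17 risers are needed.
Riser R = 2346 / 17 = 138 mm, within the 145 mm limit.
From 2R + T = 611: T = 611 − 276 = 335 mm.
Going = (17 − 1) × 335 = 5360 mm.
Enclosure = 5360 + 1199 + 1571 = 8130 mm.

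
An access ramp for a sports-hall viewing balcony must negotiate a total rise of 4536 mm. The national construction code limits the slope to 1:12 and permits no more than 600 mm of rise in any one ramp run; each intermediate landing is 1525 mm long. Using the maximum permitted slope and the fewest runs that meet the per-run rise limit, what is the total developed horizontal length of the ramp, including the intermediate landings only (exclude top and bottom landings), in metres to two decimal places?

At most 600 each: 4536/600 = 7.56, giving 8 ramp runs. That means 7 intermediate landings.
Ramp run (horizontal) at 1:12: 4536 × 12 = 54432 mm.
Intermediate landings: 7 × 1525 = 10675 mm.
Total developed length = 54432 + 10675 = 65107 mm.
= 65.11 m.

65.11 m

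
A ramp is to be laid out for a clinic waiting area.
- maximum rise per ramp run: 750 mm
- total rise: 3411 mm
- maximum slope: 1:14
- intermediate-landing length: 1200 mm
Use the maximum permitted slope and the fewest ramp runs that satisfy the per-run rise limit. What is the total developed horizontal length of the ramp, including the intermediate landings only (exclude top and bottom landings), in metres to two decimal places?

3411 / 750 = 4.55, so 5 ramp runs are needed. That means 4 intermediate landings.
Ramp run (horizontal) at 1:14: 3411 × 14 = 47754 mm.
4 intermediate landings contribute 4 × 1200 = 4800 mm.
Total developed length = 47754 + 4800 = 52554 mm.
= 52.55 m.

52.55 m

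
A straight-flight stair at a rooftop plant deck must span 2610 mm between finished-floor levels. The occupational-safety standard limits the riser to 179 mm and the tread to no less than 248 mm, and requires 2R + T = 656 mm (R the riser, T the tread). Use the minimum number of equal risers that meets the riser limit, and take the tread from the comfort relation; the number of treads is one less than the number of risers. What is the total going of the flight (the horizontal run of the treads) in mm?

4312 mm

At most 179 each: 2610/179 = 14.58, giving 15 risers.
R = 2610 ÷ 15 = 174 mm.
T = 656 − 2·174 = 308 mm, which satisfies the 248 mm minimum.
Treads = 15 − 1 = 14; going = 14 × 308 = 4312 mm.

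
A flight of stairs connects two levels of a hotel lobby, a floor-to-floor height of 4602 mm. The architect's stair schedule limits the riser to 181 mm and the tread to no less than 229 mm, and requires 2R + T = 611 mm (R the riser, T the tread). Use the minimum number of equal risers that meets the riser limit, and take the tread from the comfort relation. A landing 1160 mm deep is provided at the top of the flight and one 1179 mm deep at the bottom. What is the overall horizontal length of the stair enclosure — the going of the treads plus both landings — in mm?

8764 mm

At most 181 each: 4602/181 = 25.43, giving 26 risers.
Each riser is 4602/26 = 177 mm (≤ 181 mm).
Tread T = 611 − 2 × 177 = 257 mm (≥ 229 mm).
Going = (26 − 1) × 257 = 6425 mm.
Enclosure = 6425 + 1160 + 1179 = 8764 mm.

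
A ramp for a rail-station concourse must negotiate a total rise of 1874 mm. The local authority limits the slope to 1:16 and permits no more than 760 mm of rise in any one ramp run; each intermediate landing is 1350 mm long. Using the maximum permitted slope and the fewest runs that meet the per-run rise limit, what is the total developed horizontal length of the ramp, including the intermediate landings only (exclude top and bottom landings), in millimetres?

32684 mm

At most 760 each: 1874/760 = 2.47, giving 3 ramp runs. That means 2 intermediate landings.
Horizontal run for 1874 mm of rise at 1:16 is 1874 × 16 = 29984 mm.
2 intermediate landings contribute 2 × 1350 = 2700 mm.
Total developed length = 29984 + 2700 = 32684 mm.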